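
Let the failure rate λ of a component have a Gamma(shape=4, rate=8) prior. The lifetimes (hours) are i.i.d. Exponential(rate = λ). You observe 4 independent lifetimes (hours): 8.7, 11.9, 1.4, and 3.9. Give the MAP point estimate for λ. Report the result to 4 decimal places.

λ̂_MAP = 0.2065

The Exponential(rate=λ) likelihood is ∝ λ^n e^(−λΣtᵢ). Here n = 4 and Σtᵢ = 8.7 + 11.9 + 1.4 + 3.9 = 25.9.
Posterior ∝ λ^3e^(−8λ) · λ^4e^(−25.9λ) = λ^7e^(−33.9λ), i.e. Gamma(8, 33.9).
Mode = (a−1)/b = 7/33.9 ≈ 0.2065.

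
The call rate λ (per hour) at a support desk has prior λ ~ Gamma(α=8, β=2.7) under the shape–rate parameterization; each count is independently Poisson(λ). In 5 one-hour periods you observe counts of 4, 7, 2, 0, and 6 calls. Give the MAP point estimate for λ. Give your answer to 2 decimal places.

λ̂_MAP = 3.38

Σxᵢ = 4+7+2+0+6 = 19, with n = 5.
Posterior ∝ λ^7e^(−2.7λ) · λ^19e^(−5λ) = λ^26e^(−7.7λ), i.e. Gamma(shape=27, rate=7.7).
The mode of a Gamma(a, b) with a ≥ 1 (shape–rate) is (a−1)/b = 26/7.7 ≈ 3.38.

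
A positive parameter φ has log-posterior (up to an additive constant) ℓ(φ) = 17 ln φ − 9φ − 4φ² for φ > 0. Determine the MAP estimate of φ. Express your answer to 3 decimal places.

ℓ'(φ) = 17/φ − 9 − 8φ. Setting this to zero and multiplying by φ: 8φ² + 9φ − 17 = 0.
φ = (−9 + √(9² + 4·8·17)) / (2·8) = (−9 + √625) / 16 = (−9 + 25)/16 = 1.
ℓ''(φ) = −17/φ² − 8 < 0, confirming a maximum.

φ̂_MAP = 1.000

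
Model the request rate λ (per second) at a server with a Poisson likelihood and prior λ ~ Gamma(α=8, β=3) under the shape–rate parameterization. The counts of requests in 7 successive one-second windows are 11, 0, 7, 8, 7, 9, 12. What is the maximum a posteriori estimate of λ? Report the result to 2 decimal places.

λ̂_MAP = 6.10

Σxᵢ = 11+0+7+8+7+9+12 = 54, with n = 7.
Posterior ∝ λ^7e^(−3λ) · λ^54e^(−7λ) = λ^61e^(−10λ), i.e. Gamma(shape=62, rate=10).
The mode of a Gamma(a, b) with a ≥ 1 (shape–rate) is (a−1)/b = 61/10 ≈ 6.10.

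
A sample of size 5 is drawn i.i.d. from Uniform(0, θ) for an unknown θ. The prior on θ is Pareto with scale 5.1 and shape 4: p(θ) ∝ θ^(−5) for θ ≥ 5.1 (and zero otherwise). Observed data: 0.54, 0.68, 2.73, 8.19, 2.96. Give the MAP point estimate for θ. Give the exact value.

θ̂_MAP = 8.19

The Uniform(0, θ) likelihood is θ^(−n) for θ ≥ max(xᵢ), zero otherwise. Here max(xᵢ) = 8.19.
Posterior ∝ θ^(−5) · θ^(−5) = θ^(−10) on θ ≥ max(5.1, 8.19) = 8.19.
This density is strictly decreasing in θ, so the posterior mode lies at the lower boundary of the support.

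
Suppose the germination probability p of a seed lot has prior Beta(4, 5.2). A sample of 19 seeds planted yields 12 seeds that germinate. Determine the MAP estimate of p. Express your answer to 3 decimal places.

p̂_MAP = 0.573

Prior: Beta(4, 5.2).
Data: 12 successes in 19 trials. The binomial likelihood contributes p^12(1−p)^7, so the posterior is Beta(4+12, 5.2+7) = Beta(16, 12.2).
For Beta(a, b) with a, b > 1 the mode is (a−1)/(a+b−2) = 15/26.2 ≈ 0.573.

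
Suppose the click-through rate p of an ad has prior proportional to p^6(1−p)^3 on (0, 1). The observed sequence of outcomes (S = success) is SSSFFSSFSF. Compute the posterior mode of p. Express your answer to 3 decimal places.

p̂_MAP = 0.632

The prior density ∝ p^6(1−p)^3 is the kernel of Beta(7, 4).
Data: 6 successes in 10 trials (from the sequence). The binomial likelihood contributes p^6(1−p)^4, so the posterior is Beta(7+6, 4+4) = Beta(13, 8).
For Beta(a, b) with a, b > 1 the mode is (a−1)/(a+b−2) = 12/19 ≈ 0.632.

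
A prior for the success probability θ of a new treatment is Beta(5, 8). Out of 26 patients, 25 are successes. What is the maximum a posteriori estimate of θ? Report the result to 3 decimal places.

Prior: Beta(5, 8).
Data: 25 successes in 26 trials. The binomial likelihood contributes θ^25(1−θ)^1, so the posterior is Beta(5+25, 8+1) = Beta(30, 9).
For Beta(a, b) with a, b > 1 the mode is (a−1)/(a+b−2) = 29/37 ≈ 0.784.

θ̂_MAP = 0.784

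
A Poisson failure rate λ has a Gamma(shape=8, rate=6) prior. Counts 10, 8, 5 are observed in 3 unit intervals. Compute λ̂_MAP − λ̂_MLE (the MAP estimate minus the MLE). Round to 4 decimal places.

MAP − MLE = -4.3333

Σxᵢ = 23. Posterior is Gamma(31, 9); MAP = (31−1)/9 = 30/9 ≈ 3.33333.
MLE = x̄ = 23/3 ≈ 7.66667.
Difference = 30/9 − 23/3 = -13/3 ≈ -4.3333.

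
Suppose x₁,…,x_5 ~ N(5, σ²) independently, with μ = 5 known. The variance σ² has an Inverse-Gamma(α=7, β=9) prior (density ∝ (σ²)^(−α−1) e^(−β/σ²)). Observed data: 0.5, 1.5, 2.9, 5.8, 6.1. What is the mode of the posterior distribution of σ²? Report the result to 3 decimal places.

σ̂²_MAP = 2.703

Sum of squared deviations about the known mean: SS = (0.5−5)² + (1.5−5)² + (2.9−5)² + (5.8−5)² + (6.1−5)² = 38.76.
The Normal likelihood contributes (σ²)^(−n/2) exp(−SS/(2σ²)), so the posterior is Inverse-Gamma(α + n/2, β + SS/2) = Inverse-Gamma(9.5, 28.38).
The mode of Inverse-Gamma(a, b) is b/(a+1) = 28.38/10.5 ≈ 2.703.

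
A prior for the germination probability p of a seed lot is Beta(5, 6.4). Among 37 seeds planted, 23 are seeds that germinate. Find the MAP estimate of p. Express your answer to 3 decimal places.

p̂_MAP = 0.582

Prior: Beta(5, 6.4).
Data: 23 successes in 37 trials. The binomial likelihood contributes p^23(1−p)^14, so the posterior is Beta(5+23, 6.4+14) = Beta(28, 20.4).
For Beta(a, b) with a, b > 1 the mode is (a−1)/(a+b−2) = 27/46.4 ≈ 0.582.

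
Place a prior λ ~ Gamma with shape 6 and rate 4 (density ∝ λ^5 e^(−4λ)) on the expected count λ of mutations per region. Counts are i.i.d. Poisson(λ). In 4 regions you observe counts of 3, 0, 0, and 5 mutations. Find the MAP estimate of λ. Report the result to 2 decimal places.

Σxᵢ = 3+0+0+5 = 8, with n = 4.
Posterior ∝ λ^5e^(−4λ) · λ^8e^(−4λ) = λ^13e^(−8λ), i.e. Gamma(shape=14, rate=8).
The mode of a Gamma(a, b) with a ≥ 1 (shape–rate) is (a−1)/b = 13/8 ≈ 1.63.

λ̂_MAP = 1.63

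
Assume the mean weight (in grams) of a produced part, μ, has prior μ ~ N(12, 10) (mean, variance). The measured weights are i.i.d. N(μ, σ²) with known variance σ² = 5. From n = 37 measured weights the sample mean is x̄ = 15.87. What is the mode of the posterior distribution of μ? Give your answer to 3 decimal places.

n = 37, x̄ = 15.87.
For a Normal prior and Normal likelihood with known variance, the posterior is Normal; its mode equals its mean, the precision-weighted average.
Prior precision 1/σ₀² = 1/10 = 0.1; data precision n/σ² = 37/5 = 7.4.
μ̂ = (0.1·12 + 7.4·15.87) / (0.1 + 7.4) = 118.638/7.5 = 15.8184 ≈ 15.818.

μ̂_MAP = 15.818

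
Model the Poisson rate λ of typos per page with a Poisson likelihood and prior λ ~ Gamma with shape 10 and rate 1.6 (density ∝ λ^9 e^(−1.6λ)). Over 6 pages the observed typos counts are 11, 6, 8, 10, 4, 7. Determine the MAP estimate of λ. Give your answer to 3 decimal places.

λ̂_MAP = 7.237

Σxᵢ = 11+6+8+10+4+7 = 46, with n = 6.
Posterior ∝ λ^9e^(−1.6λ) · λ^46e^(−6λ) = λ^55e^(−7.6λ), i.e. Gamma(shape=56, rate=7.6).
The mode of a Gamma(a, b) with a ≥ 1 (shape–rate) is (a−1)/b = 55/7.6 ≈ 7.237.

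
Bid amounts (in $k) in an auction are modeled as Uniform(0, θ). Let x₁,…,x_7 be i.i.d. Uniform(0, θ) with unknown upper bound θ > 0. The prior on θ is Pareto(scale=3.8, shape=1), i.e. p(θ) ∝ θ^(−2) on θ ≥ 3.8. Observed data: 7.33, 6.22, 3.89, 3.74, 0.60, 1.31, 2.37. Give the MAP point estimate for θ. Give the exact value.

θ̂_MAP = 7.33

The Uniform(0, θ) likelihood is θ^(−n) for θ ≥ max(xᵢ), zero otherwise. Here max(xᵢ) = 7.33.
Posterior ∝ θ^(−2) · θ^(−7) = θ^(−9) on θ ≥ max(3.8, 7.33) = 7.33.
This density is strictly decreasing in θ, so the posterior mode lies at the lower boundary of the support.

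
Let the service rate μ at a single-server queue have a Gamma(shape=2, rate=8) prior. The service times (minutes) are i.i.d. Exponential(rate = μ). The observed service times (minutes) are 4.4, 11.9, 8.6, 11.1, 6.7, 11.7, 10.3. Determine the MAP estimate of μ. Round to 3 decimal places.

μ̂_MAP = 0.110

The Exponential(rate=μ) likelihood is ∝ μ^n e^(−μΣtᵢ). Here n = 7 and Σtᵢ = 4.4 + 11.9 + 8.6 + 11.1 + 6.7 + 11.7 + 10.3 = 64.7.
Posterior ∝ μe^(−8μ) · μ^7e^(−64.7μ) = μ^8e^(−72.7μ), i.e. Gamma(9, 72.7).
Mode = (a−1)/b = 8/72.7 ≈ 0.110.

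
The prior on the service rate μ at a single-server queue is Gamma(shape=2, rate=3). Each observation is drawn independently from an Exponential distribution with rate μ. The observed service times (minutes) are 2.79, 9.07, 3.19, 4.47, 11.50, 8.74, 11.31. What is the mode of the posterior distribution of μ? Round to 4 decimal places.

μ̂_MAP = 0.1480

The Exponential(rate=μ) likelihood is ∝ μ^n e^(−μΣtᵢ). Here n = 7 and Σtᵢ = 2.79 + 9.07 + 3.19 + 4.47 + 11.50 + 8.74 + 11.31 = 51.07.
Posterior ∝ μe^(−3μ) · μ^7e^(−51.07μ) = μ^8e^(−54.07μ), i.e. Gamma(9, 54.07).
Mode = (a−1)/b = 8/54.07 ≈ 0.1480.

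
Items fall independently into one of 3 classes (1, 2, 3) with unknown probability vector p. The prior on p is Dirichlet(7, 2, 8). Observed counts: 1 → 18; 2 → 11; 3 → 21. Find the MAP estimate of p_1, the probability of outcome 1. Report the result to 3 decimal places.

The posterior is Dirichlet(αᵢ + nᵢ) = Dirichlet(25, 13, 29).
For a Dirichlet(a₁,…,a_K) with all aᵢ > 1, the mode has j-th component (aⱼ − 1)/(Σaᵢ − K).
Here Σaᵢ = 67 and K = 3, so p_1 = (25 − 1)/(67 − 3) = 24/64 ≈ 0.375.

MAP estimate: 0.375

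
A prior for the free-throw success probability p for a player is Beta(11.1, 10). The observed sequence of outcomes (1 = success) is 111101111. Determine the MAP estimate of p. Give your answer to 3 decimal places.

p̂_MAP = 0.644

Prior: Beta(11.1, 10).
Data: 8 successes in 9 trials (from the sequence). The binomial likelihood contributes p^8(1−p)^1, so the posterior is Beta(11.1+8, 10+1) = Beta(19.1, 11).
For Beta(a, b) with a, b > 1 the mode is (a−1)/(a+b−2) = 18.1/28.1 ≈ 0.644.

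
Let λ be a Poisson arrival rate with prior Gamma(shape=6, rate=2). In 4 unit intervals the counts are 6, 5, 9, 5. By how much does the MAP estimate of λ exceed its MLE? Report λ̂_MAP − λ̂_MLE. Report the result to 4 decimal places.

Σxᵢ = 25. Posterior is Gamma(31, 6); MAP = (31−1)/6 = 30/6 ≈ 5.00000.
MLE = x̄ = 25/4 ≈ 6.25000.
Difference = 30/6 − 25/4 = -5/4 ≈ -1.2500.

MAP − MLE = -1.2500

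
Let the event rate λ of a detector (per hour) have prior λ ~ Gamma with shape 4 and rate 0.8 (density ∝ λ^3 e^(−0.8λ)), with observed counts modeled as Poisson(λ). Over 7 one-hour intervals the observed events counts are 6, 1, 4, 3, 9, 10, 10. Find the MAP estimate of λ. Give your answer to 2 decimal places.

λ̂_MAP = 5.90

Σxᵢ = 6+1+4+3+9+10+10 = 43, with n = 7.
Posterior ∝ λ^3e^(−0.8λ) · λ^43e^(−7λ) = λ^46e^(−7.8λ), i.e. Gamma(shape=47, rate=7.8).
The mode of a Gamma(a, b) with a ≥ 1 (shape–rate) is (a−1)/b = 46/7.8 ≈ 5.90.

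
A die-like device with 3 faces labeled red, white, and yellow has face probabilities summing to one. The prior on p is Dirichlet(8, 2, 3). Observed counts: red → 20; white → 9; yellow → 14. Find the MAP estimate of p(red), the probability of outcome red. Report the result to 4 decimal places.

MAP estimate of p(red) = 0.5094

The posterior is Dirichlet(αᵢ + nᵢ) = Dirichlet(28, 11, 17).
For a Dirichlet(a₁,…,a_K) with all aᵢ > 1, the mode has j-th component (aⱼ − 1)/(Σaᵢ − K).
Here Σaᵢ = 56 and K = 3, so p(red) = (28 − 1)/(56 − 3) = 27/53 ≈ 0.5094.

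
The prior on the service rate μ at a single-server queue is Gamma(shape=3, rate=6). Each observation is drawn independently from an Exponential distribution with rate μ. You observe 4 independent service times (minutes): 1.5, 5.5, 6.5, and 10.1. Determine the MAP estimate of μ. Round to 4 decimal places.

The Exponential(rate=μ) likelihood is ∝ μ^n e^(−μΣtᵢ). Here n = 4 and Σtᵢ = 1.5 + 5.5 + 6.5 + 10.1 = 23.6.
Posterior ∝ μ^2e^(−6μ) · μ^4e^(−23.6μ) = μ^6e^(−29.6μ), i.e. Gamma(7, 29.6).
Mode = (a−1)/b = 6/29.6 ≈ 0.2027.

μ̂_MAP = 0.2027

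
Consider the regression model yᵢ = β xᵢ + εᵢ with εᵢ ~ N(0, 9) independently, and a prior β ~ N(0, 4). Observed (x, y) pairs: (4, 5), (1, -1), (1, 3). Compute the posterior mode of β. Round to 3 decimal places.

β̂_MAP = 1.086

log p(β | y) = −Σ(yᵢ − βxᵢ)²/(2·9) − β²/(2·4) + const.
Setting the derivative to zero: Σxᵢ(yᵢ − βxᵢ)/9 − β/4 = 0, so β = Σxᵢyᵢ / (Σxᵢ² + σ²/τ²).
Σxᵢyᵢ = 4·5 + 1·(-1) + 1·3 = 22; Σxᵢ² = 18; σ²/τ² = 2.25.
β̂_MAP = 22 / (18 + 2.25) = 22/20.25 ≈ 1.086.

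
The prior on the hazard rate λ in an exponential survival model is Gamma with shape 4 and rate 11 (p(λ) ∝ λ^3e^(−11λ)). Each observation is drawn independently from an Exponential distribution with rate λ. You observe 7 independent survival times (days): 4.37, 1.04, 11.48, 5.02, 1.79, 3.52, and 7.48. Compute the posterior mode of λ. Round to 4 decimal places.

λ̂_MAP = 0.2188

The Exponential(rate=λ) likelihood is ∝ λ^n e^(−λΣtᵢ). Here n = 7 and Σtᵢ = 4.37 + 1.04 + 11.48 + 5.02 + 1.79 + 3.52 + 7.48 = 34.70.
Posterior ∝ λ^3e^(−11λ) · λ^7e^(−34.70λ) = λ^10e^(−45.70λ), i.e. Gamma(11, 45.70).
Mode = (a−1)/b = 10/45.70 ≈ 0.2188.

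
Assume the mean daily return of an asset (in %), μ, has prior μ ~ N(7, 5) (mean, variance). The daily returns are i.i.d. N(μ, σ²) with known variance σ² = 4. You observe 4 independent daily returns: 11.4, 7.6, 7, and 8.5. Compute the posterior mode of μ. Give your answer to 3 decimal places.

n = 4; x̄ = (11.4 + 7.6 + 7 + 8.5)/4 = 34.5/4 = 8.625.
For a Normal prior and Normal likelihood with known variance, the posterior is Normal; its mode equals its mean, the precision-weighted average.
Prior precision 1/σ₀² = 1/5 = 0.2; data precision n/σ² = 4/4 = 1.
μ̂ = (0.2·7 + 1·8.625) / (0.2 + 1) = 10.025/1.2 = 401/48 ≈ 8.354.

μ̂_MAP = 8.354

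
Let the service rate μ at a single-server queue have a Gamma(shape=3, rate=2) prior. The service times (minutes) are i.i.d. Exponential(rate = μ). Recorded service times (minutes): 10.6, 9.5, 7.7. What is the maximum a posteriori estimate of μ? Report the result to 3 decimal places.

The Exponential(rate=μ) likelihood is ∝ μ^n e^(−μΣtᵢ). Here n = 3 and Σtᵢ = 10.6 + 9.5 + 7.7 = 27.8.
Posterior ∝ μ^2e^(−2μ) · μ^3e^(−27.8μ) = μ^5e^(−29.8μ), i.e. Gamma(6, 29.8).
Mode = (a−1)/b = 5/29.8 ≈ 0.168.

μ̂_MAP = 0.168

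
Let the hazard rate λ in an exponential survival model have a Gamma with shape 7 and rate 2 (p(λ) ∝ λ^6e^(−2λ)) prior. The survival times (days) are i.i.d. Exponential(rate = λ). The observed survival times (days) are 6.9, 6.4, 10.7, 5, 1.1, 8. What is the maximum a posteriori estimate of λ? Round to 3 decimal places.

λ̂_MAP = 0.299

The Exponential(rate=λ) likelihood is ∝ λ^n e^(−λΣtᵢ). Here n = 6 and Σtᵢ = 6.9 + 6.4 + 10.7 + 5 + 1.1 + 8 = 38.1.
Posterior ∝ λ^6e^(−2λ) · λ^6e^(−38.1λ) = λ^12e^(−40.1λ), i.e. Gamma(13, 40.1).
Mode = (a−1)/b = 12/40.1 ≈ 0.299.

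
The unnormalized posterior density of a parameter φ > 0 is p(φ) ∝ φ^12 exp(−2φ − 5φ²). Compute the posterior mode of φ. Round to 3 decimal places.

φ̂_MAP = 1.000

ℓ'(φ) = 12/φ − 2 − 10φ. Setting this to zero and multiplying by φ: 10φ² + 2φ − 12 = 0.
φ = (−2 + √(2² + 4·10·12)) / (2·10) = (−2 + √484) / 20 = (−2 + 22)/20 = 1.
ℓ''(φ) = −12/φ² − 10 < 0, confirming a maximum.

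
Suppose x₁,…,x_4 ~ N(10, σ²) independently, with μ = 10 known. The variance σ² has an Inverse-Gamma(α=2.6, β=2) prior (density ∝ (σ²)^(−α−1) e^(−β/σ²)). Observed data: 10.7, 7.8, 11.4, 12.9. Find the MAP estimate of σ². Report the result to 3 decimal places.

σ̂²_MAP = 1.759

Sum of squared deviations about the known mean: SS = (10.7−10)² + (7.8−10)² + (11.4−10)² + (12.9−10)² = 15.7.
The Normal likelihood contributes (σ²)^(−n/2) exp(−SS/(2σ²)), so the posterior is Inverse-Gamma(α + n/2, β + SS/2) = Inverse-Gamma(4.6, 9.85).
The mode of Inverse-Gamma(a, b) is b/(a+1) = 9.85/5.6 ≈ 1.759.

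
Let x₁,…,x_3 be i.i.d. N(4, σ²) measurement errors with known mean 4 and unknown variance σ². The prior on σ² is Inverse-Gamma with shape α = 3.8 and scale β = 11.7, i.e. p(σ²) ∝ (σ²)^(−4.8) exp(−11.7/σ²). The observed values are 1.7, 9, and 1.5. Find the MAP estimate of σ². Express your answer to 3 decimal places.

σ̂²_MAP = 4.757

Sum of squared deviations about the known mean: SS = (1.7−4)² + (9−4)² + (1.5−4)² = 36.54.
The Normal likelihood contributes (σ²)^(−n/2) exp(−SS/(2σ²)), so the posterior is Inverse-Gamma(α + n/2, β + SS/2) = Inverse-Gamma(5.3, 29.97).
The mode of Inverse-Gamma(a, b) is b/(a+1) = 29.97/6.3 ≈ 4.757.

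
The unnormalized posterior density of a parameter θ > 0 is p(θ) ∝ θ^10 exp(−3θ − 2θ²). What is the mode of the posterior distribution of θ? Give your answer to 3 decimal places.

θ̂_MAP = 1.250

ℓ'(θ) = 10/θ − 3 − 4θ. Setting this to zero and multiplying by θ: 4θ² + 3θ − 10 = 0.
θ = (−3 + √(3² + 4·4·10)) / (2·4) = (−3 + √169) / 8 = (−3 + 13)/8 = 5/4.
ℓ''(θ) = −10/θ² − 4 < 0, confirming a maximum.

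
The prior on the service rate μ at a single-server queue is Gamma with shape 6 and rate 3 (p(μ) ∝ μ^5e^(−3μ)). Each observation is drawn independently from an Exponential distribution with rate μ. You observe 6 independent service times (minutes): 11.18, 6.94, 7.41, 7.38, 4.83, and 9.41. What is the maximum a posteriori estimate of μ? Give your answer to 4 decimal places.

μ̂_MAP = 0.2193

The Exponential(rate=μ) likelihood is ∝ μ^n e^(−μΣtᵢ). Here n = 6 and Σtᵢ = 11.18 + 6.94 + 7.41 + 7.38 + 4.83 + 9.41 = 47.15.
Posterior ∝ μ^5e^(−3μ) · μ^6e^(−47.15μ) = μ^11e^(−50.15μ), i.e. Gamma(12, 50.15).
Mode = (a−1)/b = 11/50.15 ≈ 0.2193.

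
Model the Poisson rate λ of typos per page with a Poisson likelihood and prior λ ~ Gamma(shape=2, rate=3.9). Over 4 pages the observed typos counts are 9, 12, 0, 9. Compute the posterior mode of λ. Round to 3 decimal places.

λ̂_MAP = 3.924

Σxᵢ = 9+12+0+9 = 30, with n = 4.
Posterior ∝ λe^(−3.9λ) · λ^30e^(−4λ) = λ^31e^(−7.9λ), i.e. Gamma(shape=32, rate=7.9).
The mode of a Gamma(a, b) with a ≥ 1 (shape–rate) is (a−1)/b = 31/7.9 ≈ 3.924.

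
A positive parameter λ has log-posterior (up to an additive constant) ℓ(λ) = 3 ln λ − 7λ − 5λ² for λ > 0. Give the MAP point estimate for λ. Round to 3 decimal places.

λ̂_MAP = 0.300

ℓ'(λ) = 3/λ − 7 − 10λ. Setting this to zero and multiplying by λ: 10λ² + 7λ − 3 = 0.
λ = (−7 + √(7² + 4·10·3)) / (2·10) = (−7 + √169) / 20 = (−7 + 13)/20 = 3/10.
ℓ''(λ) = −3/λ² − 10 < 0, confirming a maximum.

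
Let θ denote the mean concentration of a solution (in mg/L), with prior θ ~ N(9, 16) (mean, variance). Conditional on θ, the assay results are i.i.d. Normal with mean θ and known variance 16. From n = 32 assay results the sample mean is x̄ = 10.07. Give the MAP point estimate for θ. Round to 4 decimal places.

θ̂_MAP = 10.0376

n = 32, x̄ = 10.07.
For a Normal prior and Normal likelihood with known variance, the posterior is Normal; its mode equals its mean, the precision-weighted average.
Prior precision 1/σ₀² = 1/16 = 0.0625; data precision n/σ² = 32/16 = 2.
θ̂ = (0.0625·9 + 2·10.07) / (0.0625 + 2) = 20.7025/2.0625 = 8281/825 ≈ 10.0376.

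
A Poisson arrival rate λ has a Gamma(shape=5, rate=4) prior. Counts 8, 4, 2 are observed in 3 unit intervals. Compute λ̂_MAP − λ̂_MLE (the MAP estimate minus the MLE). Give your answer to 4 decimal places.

Σxᵢ = 14. Posterior is Gamma(19, 7); MAP = (19−1)/7 = 18/7 ≈ 2.57143.
MLE = x̄ = 14/3 ≈ 4.66667.
Difference = 18/7 − 14/3 = -44/21 ≈ -2.0952.

MAP − MLE = -2.0952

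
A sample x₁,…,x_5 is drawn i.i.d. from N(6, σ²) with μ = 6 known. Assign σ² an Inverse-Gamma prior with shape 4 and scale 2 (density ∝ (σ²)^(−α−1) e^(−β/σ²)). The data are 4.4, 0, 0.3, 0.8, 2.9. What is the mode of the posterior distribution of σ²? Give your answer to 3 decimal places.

σ̂²_MAP = 7.447

Sum of squared deviations about the known mean: SS = (4.4−6)² + (0−6)² + (0.3−6)² + (0.8−6)² + (2.9−6)² = 107.7.
The Normal likelihood contributes (σ²)^(−n/2) exp(−SS/(2σ²)), so the posterior is Inverse-Gamma(α + n/2, β + SS/2) = Inverse-Gamma(6.5, 55.85).
The mode of Inverse-Gamma(a, b) is b/(a+1) = 55.85/7.5 ≈ 7.447.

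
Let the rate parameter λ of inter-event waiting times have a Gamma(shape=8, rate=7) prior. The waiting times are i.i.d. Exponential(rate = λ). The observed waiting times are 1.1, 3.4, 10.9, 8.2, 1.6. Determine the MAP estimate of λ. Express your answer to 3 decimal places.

λ̂_MAP = 0.373

The Exponential(rate=λ) likelihood is ∝ λ^n e^(−λΣtᵢ). Here n = 5 and Σtᵢ = 1.1 + 3.4 + 10.9 + 8.2 + 1.6 = 25.2.
Posterior ∝ λ^7e^(−7λ) · λ^5e^(−25.2λ) = λ^12e^(−32.2λ), i.e. Gamma(13, 32.2).
Mode = (a−1)/b = 12/32.2 ≈ 0.373.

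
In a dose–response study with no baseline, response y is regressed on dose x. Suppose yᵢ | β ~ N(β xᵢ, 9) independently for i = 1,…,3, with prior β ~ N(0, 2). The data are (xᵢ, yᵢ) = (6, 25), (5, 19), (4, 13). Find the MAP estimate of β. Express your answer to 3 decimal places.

β̂_MAP = 3.644

log p(β | y) = −Σ(yᵢ − βxᵢ)²/(2·9) − β²/(2·2) + const.
Setting the derivative to zero: Σxᵢ(yᵢ − βxᵢ)/9 − β/2 = 0, so β = Σxᵢyᵢ / (Σxᵢ² + σ²/τ²).
Σxᵢyᵢ = 6·25 + 5·19 + 4·13 = 297; Σxᵢ² = 77; σ²/τ² = 4.5.
β̂_MAP = 297 / (77 + 4.5) = 297/81.5 ≈ 3.644.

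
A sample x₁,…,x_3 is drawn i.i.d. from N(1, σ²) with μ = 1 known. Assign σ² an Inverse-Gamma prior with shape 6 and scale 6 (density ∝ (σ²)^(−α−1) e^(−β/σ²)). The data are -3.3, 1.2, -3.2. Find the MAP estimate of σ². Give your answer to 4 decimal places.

Sum of squared deviations about the known mean: SS = (-3.3−1)² + (1.2−1)² + (-3.2−1)² = 36.17.
The Normal likelihood contributes (σ²)^(−n/2) exp(−SS/(2σ²)), so the posterior is Inverse-Gamma(α + n/2, β + SS/2) = Inverse-Gamma(7.5, 24.085).
The mode of Inverse-Gamma(a, b) is b/(a+1) = 24.085/8.5 ≈ 2.8335.

σ̂²_MAP = 2.8335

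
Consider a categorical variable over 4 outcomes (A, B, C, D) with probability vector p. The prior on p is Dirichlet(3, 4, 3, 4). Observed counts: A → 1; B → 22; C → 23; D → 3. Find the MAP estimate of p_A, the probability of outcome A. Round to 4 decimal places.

The posterior is Dirichlet(αᵢ + nᵢ) = Dirichlet(4, 26, 26, 7).
For a Dirichlet(a₁,…,a_K) with all aᵢ > 1, the mode has j-th component (aⱼ − 1)/(Σaᵢ − K).
Here Σaᵢ = 63 and K = 4, so p_A = (4 − 1)/(63 − 4) = 3/59 ≈ 0.0508.

MAP estimate of p_A = 0.0508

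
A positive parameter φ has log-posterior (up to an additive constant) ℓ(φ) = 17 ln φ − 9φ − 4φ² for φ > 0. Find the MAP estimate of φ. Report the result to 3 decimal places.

ℓ'(φ) = 17/φ − 9 − 8φ. Setting this to zero and multiplying by φ: 8φ² + 9φ − 17 = 0.
φ = (−9 + √(9² + 4·8·17)) / (2·8) = (−9 + √625) / 16 = (−9 + 25)/16 = 1.
ℓ''(φ) = −17/φ² − 8 < 0, confirming a maximum.

φ̂_MAP = 1.000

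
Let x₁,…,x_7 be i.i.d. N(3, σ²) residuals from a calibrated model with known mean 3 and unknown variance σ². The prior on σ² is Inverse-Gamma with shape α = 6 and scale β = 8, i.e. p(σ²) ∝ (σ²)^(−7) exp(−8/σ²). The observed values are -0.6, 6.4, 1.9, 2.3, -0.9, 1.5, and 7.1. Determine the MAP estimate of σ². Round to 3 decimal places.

Sum of squared deviations about the known mean: SS = (-0.6−3)² + (6.4−3)² + (1.9−3)² + (2.3−3)² + (-0.9−3)² + (1.5−3)² + (7.1−3)² = 60.49.
The Normal likelihood contributes (σ²)^(−n/2) exp(−SS/(2σ²)), so the posterior is Inverse-Gamma(α + n/2, β + SS/2) = Inverse-Gamma(9.5, 38.245).
The mode of Inverse-Gamma(a, b) is b/(a+1) = 38.245/10.5 ≈ 3.642.

σ̂²_MAP = 3.642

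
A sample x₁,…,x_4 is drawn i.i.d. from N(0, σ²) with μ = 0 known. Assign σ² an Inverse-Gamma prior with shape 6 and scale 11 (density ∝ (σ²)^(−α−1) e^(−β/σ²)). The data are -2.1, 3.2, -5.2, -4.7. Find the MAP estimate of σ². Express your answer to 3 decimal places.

Sum of squared deviations about the known mean: SS = (-2.1−0)² + (3.2−0)² + (-5.2−0)² + (-4.7−0)² = 63.78.
The Normal likelihood contributes (σ²)^(−n/2) exp(−SS/(2σ²)), so the posterior is Inverse-Gamma(α + n/2, β + SS/2) = Inverse-Gamma(8, 42.89).
The mode of Inverse-Gamma(a, b) is b/(a+1) = 42.89/9 ≈ 4.766.

σ̂²_MAP = 4.766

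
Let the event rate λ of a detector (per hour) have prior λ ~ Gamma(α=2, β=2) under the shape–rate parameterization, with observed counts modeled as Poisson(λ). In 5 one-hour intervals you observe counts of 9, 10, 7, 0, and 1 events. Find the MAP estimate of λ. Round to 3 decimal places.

Σxᵢ = 9+10+7+0+1 = 27, with n = 5.
Posterior ∝ λe^(−2λ) · λ^27e^(−5λ) = λ^28e^(−7λ), i.e. Gamma(shape=29, rate=7).
The mode of a Gamma(a, b) with a ≥ 1 (shape–rate) is (a−1)/b = 28/7 ≈ 4.000.

λ̂_MAP = 4.000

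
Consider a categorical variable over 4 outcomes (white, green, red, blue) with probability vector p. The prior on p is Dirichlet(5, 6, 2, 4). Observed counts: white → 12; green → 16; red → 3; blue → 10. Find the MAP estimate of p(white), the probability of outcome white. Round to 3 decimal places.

The posterior is Dirichlet(αᵢ + nᵢ) = Dirichlet(17, 22, 5, 14).
For a Dirichlet(a₁,…,a_K) with all aᵢ > 1, the mode has j-th component (aⱼ − 1)/(Σaᵢ − K).
Here Σaᵢ = 58 and K = 4, so p(white) = (17 − 1)/(58 − 4) = 16/54 ≈ 0.296.

MAP estimate of p(white) = 0.296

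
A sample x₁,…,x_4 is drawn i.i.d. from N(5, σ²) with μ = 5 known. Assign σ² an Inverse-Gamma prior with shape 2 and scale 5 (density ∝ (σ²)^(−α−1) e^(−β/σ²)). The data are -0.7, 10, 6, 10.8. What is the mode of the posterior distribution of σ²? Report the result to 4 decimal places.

Sum of squared deviations about the known mean: SS = (-0.7−5)² + (10−5)² + (6−5)² + (10.8−5)² = 92.13.
The Normal likelihood contributes (σ²)^(−n/2) exp(−SS/(2σ²)), so the posterior is Inverse-Gamma(α + n/2, β + SS/2) = Inverse-Gamma(4, 51.065).
The mode of Inverse-Gamma(a, b) is b/(a+1) = 51.065/5 ≈ 10.2130.

σ̂²_MAP = 10.2130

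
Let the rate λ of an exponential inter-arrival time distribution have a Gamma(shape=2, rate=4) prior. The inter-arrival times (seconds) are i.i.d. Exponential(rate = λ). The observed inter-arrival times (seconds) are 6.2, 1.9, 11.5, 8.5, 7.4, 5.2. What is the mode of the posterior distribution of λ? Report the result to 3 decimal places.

λ̂_MAP = 0.157

The Exponential(rate=λ) likelihood is ∝ λ^n e^(−λΣtᵢ). Here n = 6 and Σtᵢ = 6.2 + 1.9 + 11.5 + 8.5 + 7.4 + 5.2 = 40.7.
Posterior ∝ λe^(−4λ) · λ^6e^(−40.7λ) = λ^7e^(−44.7λ), i.e. Gamma(8, 44.7).
Mode = (a−1)/b = 7/44.7 ≈ 0.157.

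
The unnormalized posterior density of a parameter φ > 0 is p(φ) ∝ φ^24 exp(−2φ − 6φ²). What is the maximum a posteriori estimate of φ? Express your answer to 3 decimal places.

φ̂_MAP = 1.333

ℓ'(φ) = 24/φ − 2 − 12φ. Setting this to zero and multiplying by φ: 12φ² + 2φ − 24 = 0.
φ = (−2 + √(2² + 4·12·24)) / (2·12) = (−2 + √1156) / 24 = (−2 + 34)/24 = 4/3.
ℓ''(φ) = −24/φ² − 12 < 0, confirming a maximum.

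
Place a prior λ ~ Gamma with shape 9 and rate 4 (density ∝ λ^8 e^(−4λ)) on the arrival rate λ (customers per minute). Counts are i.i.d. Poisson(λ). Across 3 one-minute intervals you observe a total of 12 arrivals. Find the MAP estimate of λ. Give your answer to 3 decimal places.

Σxᵢ = 12, n = 3.
Posterior ∝ λ^8e^(−4λ) · λ^12e^(−3λ) = λ^20e^(−7λ), i.e. Gamma(shape=21, rate=7).
The mode of a Gamma(a, b) with a ≥ 1 (shape–rate) is (a−1)/b = 20/7 ≈ 2.857.

λ̂_MAP = 2.857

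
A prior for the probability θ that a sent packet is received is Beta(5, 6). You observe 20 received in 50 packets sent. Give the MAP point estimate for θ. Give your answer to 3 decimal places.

θ̂_MAP = 0.407

Prior: Beta(5, 6).
Data: 20 successes in 50 trials. The binomial likelihood contributes θ^20(1−θ)^30, so the posterior is Beta(5+20, 6+30) = Beta(25, 36).
For Beta(a, b) with a, b > 1 the mode is (a−1)/(a+b−2) = 24/59 ≈ 0.407.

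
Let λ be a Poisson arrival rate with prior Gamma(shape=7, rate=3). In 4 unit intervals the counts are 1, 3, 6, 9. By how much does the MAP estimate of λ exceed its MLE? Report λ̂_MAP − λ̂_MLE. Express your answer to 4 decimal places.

MAP − MLE = -1.1786

Σxᵢ = 19. Posterior is Gamma(26, 7); MAP = (26−1)/7 = 25/7 ≈ 3.57143.
MLE = x̄ = 19/4 ≈ 4.75000.
Difference = 25/7 − 19/4 = -33/28 ≈ -1.1786.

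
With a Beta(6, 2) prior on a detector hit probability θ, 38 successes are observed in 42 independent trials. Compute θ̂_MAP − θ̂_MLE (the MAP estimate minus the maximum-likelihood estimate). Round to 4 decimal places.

MAP − MLE = -0.0089

Posterior is Beta(44, 6); MAP = (44−1)/(50−2) = 43/48 ≈ 0.89583.
MLE ignores the prior: θ̂_MLE = k/n = 38/42 ≈ 0.90476.
Difference = 43/48 − 38/42 = -1/112 ≈ -0.0089.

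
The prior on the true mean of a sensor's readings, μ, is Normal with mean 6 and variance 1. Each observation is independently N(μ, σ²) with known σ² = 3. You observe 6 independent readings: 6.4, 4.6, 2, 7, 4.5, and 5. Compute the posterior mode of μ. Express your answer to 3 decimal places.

n = 6; x̄ = (6.4 + 4.6 + 2 + 7 + 4.5 + 5)/6 = 29.5/6 = 59/12 ≈ 4.9167.
For a Normal prior and Normal likelihood with known variance, the posterior is Normal; its mode equals its mean, the precision-weighted average.
Prior precision 1/σ₀² = 1/1 = 1; data precision n/σ² = 6/3 = 2.
μ̂ = (1·6 + 2·(59/12)) / (1 + 2) = (95/6)/3 = 95/18 ≈ 5.278.

μ̂_MAP = 5.278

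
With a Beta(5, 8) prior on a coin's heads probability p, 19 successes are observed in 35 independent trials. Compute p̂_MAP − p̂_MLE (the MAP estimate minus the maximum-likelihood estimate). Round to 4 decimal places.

MAP − MLE = -0.0429

Posterior is Beta(24, 24); MAP = (24−1)/(48−2) = 23/46 ≈ 0.50000.
MLE ignores the prior: p̂_MLE = k/n = 19/35 ≈ 0.54286.
Difference = 23/46 − 19/35 = -3/70 ≈ -0.0429.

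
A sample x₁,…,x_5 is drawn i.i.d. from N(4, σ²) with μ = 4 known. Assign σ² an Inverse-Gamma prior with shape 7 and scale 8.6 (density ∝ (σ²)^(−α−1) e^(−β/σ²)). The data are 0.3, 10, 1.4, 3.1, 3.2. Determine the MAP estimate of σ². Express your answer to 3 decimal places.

Sum of squared deviations about the known mean: SS = (0.3−4)² + (10−4)² + (1.4−4)² + (3.1−4)² + (3.2−4)² = 57.9.
The Normal likelihood contributes (σ²)^(−n/2) exp(−SS/(2σ²)), so the posterior is Inverse-Gamma(α + n/2, β + SS/2) = Inverse-Gamma(9.5, 37.55).
The mode of Inverse-Gamma(a, b) is b/(a+1) = 37.55/10.5 ≈ 3.576.

σ̂²_MAP = 3.576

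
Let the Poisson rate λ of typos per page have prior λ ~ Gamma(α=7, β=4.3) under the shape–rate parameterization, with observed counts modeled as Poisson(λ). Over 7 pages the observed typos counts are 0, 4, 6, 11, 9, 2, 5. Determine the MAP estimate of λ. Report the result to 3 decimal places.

λ̂_MAP = 3.805

Σxᵢ = 0+4+6+11+9+2+5 = 37, with n = 7.
Posterior ∝ λ^6e^(−4.3λ) · λ^37e^(−7λ) = λ^43e^(−11.3λ), i.e. Gamma(shape=44, rate=11.3).
The mode of a Gamma(a, b) with a ≥ 1 (shape–rate) is (a−1)/b = 43/11.3 ≈ 3.805.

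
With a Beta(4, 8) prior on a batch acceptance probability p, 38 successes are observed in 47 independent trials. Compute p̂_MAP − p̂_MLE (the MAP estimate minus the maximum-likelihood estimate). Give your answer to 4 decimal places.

MAP − MLE = -0.0892

Posterior is Beta(42, 17); MAP = (42−1)/(59−2) = 41/57 ≈ 0.71930.
MLE ignores the prior: p̂_MLE = k/n = 38/47 ≈ 0.80851.
Difference = 41/57 − 38/47 = -239/2679 ≈ -0.0892.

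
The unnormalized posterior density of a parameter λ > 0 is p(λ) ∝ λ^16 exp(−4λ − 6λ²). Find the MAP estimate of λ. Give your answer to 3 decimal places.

ℓ'(λ) = 16/λ − 4 − 12λ. Setting this to zero and multiplying by λ: 12λ² + 4λ − 16 = 0.
λ = (−4 + √(4² + 4·12·16)) / (2·12) = (−4 + √784) / 24 = (−4 + 28)/24 = 1.
ℓ''(λ) = −16/λ² − 12 < 0, confirming a maximum.

λ̂_MAP = 1.000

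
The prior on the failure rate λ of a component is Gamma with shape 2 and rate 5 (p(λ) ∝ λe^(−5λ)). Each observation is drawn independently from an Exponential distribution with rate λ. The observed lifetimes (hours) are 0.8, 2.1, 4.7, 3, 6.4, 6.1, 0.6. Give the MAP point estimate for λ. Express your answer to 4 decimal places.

λ̂_MAP = 0.2787

The Exponential(rate=λ) likelihood is ∝ λ^n e^(−λΣtᵢ). Here n = 7 and Σtᵢ = 0.8 + 2.1 + 4.7 + 3 + 6.4 + 6.1 + 0.6 = 23.7.
Posterior ∝ λe^(−5λ) · λ^7e^(−23.7λ) = λ^8e^(−28.7λ), i.e. Gamma(9, 28.7).
Mode = (a−1)/b = 8/28.7 ≈ 0.2787.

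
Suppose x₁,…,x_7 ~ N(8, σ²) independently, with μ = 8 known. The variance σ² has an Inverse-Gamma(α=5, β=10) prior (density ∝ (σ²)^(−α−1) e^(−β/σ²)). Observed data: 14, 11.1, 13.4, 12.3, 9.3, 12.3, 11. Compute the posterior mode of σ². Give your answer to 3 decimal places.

Sum of squared deviations about the known mean: SS = (14−8)² + (11.1−8)² + (13.4−8)² + (12.3−8)² + (9.3−8)² + (12.3−8)² + (11−8)² = 122.44.
The Normal likelihood contributes (σ²)^(−n/2) exp(−SS/(2σ²)), so the posterior is Inverse-Gamma(α + n/2, β + SS/2) = Inverse-Gamma(8.5, 71.22).
The mode of Inverse-Gamma(a, b) is b/(a+1) = 71.22/9.5 ≈ 7.497.

σ̂²_MAP = 7.497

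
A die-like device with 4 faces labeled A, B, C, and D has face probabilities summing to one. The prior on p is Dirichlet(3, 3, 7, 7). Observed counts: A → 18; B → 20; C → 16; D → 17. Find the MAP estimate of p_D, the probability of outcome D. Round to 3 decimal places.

MAP estimate of p_D = 0.264

The posterior is Dirichlet(αᵢ + nᵢ) = Dirichlet(21, 23, 23, 24).
For a Dirichlet(a₁,…,a_K) with all aᵢ > 1, the mode has j-th component (aⱼ − 1)/(Σaᵢ − K).
Here Σaᵢ = 91 and K = 4, so p_D = (24 − 1)/(91 − 4) = 23/87 ≈ 0.264.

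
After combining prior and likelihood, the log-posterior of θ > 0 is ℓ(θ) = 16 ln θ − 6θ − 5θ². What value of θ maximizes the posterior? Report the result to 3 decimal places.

ℓ'(θ) = 16/θ − 6 − 10θ. Setting this to zero and multiplying by θ: 10θ² + 6θ − 16 = 0.
θ = (−6 + √(6² + 4·10·16)) / (2·10) = (−6 + √676) / 20 = (−6 + 26)/20 = 1.
ℓ''(θ) = −16/θ² − 10 < 0, confirming a maximum.

θ̂_MAP = 1.000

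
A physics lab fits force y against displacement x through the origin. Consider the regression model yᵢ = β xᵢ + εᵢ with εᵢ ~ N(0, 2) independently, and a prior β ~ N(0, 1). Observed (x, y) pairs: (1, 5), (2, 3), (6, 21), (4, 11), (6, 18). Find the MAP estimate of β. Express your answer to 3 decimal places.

log p(β | y) = −Σ(yᵢ − βxᵢ)²/(2·2) − β²/(2·1) + const.
Setting the derivative to zero: Σxᵢ(yᵢ − βxᵢ)/2 − β/1 = 0, so β = Σxᵢyᵢ / (Σxᵢ² + σ²/τ²).
Σxᵢyᵢ = 1·5 + 2·3 + 6·21 + 4·11 + 6·18 = 289; Σxᵢ² = 93; σ²/τ² = 2.
β̂_MAP = 289 / (93 + 2) = 289/95 ≈ 3.042.

β̂_MAP = 3.042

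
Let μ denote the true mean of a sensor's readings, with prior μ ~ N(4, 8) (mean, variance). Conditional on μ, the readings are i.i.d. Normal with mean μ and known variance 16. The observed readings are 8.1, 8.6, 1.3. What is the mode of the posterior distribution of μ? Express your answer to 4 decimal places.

μ̂_MAP = 5.2000

n = 3; x̄ = (8.1 + 8.6 + 1.3)/3 = 18/3 = 6.
For a Normal prior and Normal likelihood with known variance, the posterior is Normal; its mode equals its mean, the precision-weighted average.
Prior precision 1/σ₀² = 1/8 = 0.125; data precision n/σ² = 3/16 = 0.1875.
μ̂ = (0.125·4 + 0.1875·6) / (0.125 + 0.1875) = 1.625/0.3125 = 5.2000.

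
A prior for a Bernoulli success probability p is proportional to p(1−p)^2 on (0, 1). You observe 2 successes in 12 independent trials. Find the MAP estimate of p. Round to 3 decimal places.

The prior density ∝ p(1−p)^2 is the kernel of Beta(2, 3).
Data: 2 successes in 12 trials. The binomial likelihood contributes p^2(1−p)^10, so the posterior is Beta(2+2, 3+10) = Beta(4, 13).
For Beta(a, b) with a, b > 1 the mode is (a−1)/(a+b−2) = 3/15 ≈ 0.200.

p̂_MAP = 0.200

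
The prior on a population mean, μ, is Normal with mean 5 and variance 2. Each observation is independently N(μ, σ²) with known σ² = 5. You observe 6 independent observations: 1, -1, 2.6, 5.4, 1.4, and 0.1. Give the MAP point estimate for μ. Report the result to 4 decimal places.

n = 6; x̄ = (1 + (-1) + 2.6 + 5.4 + 1.4 + 0.1)/6 = 9.5/6 = 19/12 ≈ 1.5833.
For a Normal prior and Normal likelihood with known variance, the posterior is Normal; its mode equals its mean, the precision-weighted average.
Prior precision 1/σ₀² = 1/2 = 0.5; data precision n/σ² = 6/5 = 1.2.
μ̂ = (0.5·5 + 1.2·(19/12)) / (0.5 + 1.2) = 4.4/1.7 = 44/17 ≈ 2.5882.

μ̂_MAP = 2.5882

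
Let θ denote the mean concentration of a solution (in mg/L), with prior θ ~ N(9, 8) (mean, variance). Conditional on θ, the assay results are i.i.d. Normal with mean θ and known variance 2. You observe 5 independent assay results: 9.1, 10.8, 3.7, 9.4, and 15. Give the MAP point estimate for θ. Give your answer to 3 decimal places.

θ̂_MAP = 9.571

n = 5; x̄ = (9.1 + 10.8 + 3.7 + 9.4 + 15)/5 = 48/5 = 9.6.
For a Normal prior and Normal likelihood with known variance, the posterior is Normal; its mode equals its mean, the precision-weighted average.
Prior precision 1/σ₀² = 1/8 = 0.125; data precision n/σ² = 5/2 = 2.5.
θ̂ = (0.125·9 + 2.5·9.6) / (0.125 + 2.5) = 25.125/2.625 = 67/7 ≈ 9.571.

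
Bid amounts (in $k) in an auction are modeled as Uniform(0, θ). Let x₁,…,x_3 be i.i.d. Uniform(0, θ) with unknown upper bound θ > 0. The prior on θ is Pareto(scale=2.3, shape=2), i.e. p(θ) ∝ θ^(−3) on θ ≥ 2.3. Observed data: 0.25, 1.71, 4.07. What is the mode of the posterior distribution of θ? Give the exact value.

The Uniform(0, θ) likelihood is θ^(−n) for θ ≥ max(xᵢ), zero otherwise. Here max(xᵢ) = 4.07.
Posterior ∝ θ^(−3) · θ^(−3) = θ^(−6) on θ ≥ max(2.3, 4.07) = 4.07.
This density is strictly decreasing in θ, so the posterior mode lies at the lower boundary of the support.

θ̂_MAP = 4.07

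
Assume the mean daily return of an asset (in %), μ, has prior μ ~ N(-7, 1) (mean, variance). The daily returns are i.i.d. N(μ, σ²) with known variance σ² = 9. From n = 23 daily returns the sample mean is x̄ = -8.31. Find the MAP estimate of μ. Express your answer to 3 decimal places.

μ̂_MAP = -7.942

n = 23, x̄ = -8.31.
For a Normal prior and Normal likelihood with known variance, the posterior is Normal; its mode equals its mean, the precision-weighted average.
Prior precision 1/σ₀² = 1/1 = 1; data precision n/σ² = 23/9.
μ̂ = (1·(-7) + (23/9)·(-8.31)) / (1 + 23/9) = (-8471/300)/(32/9) = -7.9415625 ≈ -7.942.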